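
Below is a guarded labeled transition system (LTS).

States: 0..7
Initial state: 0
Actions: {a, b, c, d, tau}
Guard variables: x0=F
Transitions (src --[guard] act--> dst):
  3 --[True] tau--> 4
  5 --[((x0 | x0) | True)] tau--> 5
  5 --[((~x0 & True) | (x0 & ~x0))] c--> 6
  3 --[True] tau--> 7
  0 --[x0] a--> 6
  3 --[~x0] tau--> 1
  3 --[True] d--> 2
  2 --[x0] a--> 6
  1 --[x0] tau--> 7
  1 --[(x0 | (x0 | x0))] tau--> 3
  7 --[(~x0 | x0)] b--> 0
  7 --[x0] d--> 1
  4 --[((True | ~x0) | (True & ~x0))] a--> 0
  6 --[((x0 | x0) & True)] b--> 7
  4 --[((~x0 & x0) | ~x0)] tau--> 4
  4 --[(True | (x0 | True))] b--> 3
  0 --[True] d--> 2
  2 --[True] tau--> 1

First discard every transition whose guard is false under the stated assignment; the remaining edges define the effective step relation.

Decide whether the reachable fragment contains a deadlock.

Answer: DEADLOCK at state 1

Trace:
R = {0,1,2}
  0: d→2  [deg 1]
  1: ∅  [STUCK]
  2: tau→1  [deg 1]
witness 1: d·tau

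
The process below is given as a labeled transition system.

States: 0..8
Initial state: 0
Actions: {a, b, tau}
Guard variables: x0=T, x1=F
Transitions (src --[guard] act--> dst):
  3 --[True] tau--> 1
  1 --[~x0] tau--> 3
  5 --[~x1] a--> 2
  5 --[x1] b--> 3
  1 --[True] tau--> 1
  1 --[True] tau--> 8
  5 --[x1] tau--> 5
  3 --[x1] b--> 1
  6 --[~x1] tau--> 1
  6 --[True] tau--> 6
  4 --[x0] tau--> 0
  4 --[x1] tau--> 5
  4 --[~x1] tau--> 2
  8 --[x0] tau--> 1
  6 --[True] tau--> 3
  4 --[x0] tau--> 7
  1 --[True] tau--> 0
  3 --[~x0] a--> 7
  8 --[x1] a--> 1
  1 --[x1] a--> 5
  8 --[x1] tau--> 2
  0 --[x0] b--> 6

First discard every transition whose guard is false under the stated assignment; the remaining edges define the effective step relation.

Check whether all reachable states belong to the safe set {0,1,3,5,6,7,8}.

Inv-set: {0,1,3,5,6,7,8}
Reachable = {0,1,3,6,8}
  0: ok
  1: ok
  3: ok
  6: ok
  8: ok

Answer: INVARIANT HOLDS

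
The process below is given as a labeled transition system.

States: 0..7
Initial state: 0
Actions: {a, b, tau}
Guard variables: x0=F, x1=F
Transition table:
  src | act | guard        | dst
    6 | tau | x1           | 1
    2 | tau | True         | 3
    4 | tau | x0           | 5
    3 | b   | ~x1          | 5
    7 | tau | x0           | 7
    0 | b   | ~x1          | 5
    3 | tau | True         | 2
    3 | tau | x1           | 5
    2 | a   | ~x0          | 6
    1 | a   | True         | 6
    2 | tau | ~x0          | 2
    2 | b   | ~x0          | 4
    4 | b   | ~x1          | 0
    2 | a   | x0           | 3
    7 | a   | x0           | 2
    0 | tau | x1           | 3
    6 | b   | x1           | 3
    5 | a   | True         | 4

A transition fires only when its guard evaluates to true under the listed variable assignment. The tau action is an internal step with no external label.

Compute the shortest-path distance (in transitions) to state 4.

Answer: 2

Trace:
Breadth-first toward 4:
  Layer 0: {0}
  Layer 1: {5}
  Layer 2: {4}
first hit 4 at d=2 via b·a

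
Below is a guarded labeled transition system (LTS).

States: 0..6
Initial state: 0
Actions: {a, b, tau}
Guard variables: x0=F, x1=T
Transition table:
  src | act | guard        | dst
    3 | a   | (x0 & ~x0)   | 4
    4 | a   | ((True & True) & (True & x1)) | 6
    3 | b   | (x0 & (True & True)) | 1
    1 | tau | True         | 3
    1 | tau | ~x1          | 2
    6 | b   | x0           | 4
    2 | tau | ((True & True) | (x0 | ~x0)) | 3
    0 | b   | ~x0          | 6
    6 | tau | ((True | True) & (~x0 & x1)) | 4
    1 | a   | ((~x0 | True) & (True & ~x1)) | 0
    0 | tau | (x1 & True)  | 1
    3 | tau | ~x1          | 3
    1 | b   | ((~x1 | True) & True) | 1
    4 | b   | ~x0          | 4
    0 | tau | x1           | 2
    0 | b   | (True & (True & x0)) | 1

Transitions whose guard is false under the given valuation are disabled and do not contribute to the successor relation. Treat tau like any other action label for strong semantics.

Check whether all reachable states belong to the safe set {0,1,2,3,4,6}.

Allowed set {0,1,2,3,4,6}
Reachable = {0,1,2,3,4,6}
  0: ✓
  1: ✓
  2: ✓
  3: ✓
  4: ✓
  6: ✓

Answer: INVARIANT HOLDS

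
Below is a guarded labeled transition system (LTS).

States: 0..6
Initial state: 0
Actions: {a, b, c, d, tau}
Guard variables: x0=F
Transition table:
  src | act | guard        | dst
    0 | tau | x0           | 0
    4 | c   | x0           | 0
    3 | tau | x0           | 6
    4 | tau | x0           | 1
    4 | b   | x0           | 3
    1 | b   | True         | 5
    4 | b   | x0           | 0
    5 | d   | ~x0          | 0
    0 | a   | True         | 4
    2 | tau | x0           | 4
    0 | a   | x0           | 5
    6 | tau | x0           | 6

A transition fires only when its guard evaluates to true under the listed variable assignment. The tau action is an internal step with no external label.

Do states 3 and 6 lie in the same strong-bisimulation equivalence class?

Answer: BISIMILAR

Working:
Compute ~ classes (split until stable):
  π0 = {{0,1,2,3,4,5,6}}
  π1 = {{0},{1},{2,3,4,6},{5}}
stable after 2 split(s): 4 block(s)
[3]={2,3,4,6}  [6]={2,3,4,6}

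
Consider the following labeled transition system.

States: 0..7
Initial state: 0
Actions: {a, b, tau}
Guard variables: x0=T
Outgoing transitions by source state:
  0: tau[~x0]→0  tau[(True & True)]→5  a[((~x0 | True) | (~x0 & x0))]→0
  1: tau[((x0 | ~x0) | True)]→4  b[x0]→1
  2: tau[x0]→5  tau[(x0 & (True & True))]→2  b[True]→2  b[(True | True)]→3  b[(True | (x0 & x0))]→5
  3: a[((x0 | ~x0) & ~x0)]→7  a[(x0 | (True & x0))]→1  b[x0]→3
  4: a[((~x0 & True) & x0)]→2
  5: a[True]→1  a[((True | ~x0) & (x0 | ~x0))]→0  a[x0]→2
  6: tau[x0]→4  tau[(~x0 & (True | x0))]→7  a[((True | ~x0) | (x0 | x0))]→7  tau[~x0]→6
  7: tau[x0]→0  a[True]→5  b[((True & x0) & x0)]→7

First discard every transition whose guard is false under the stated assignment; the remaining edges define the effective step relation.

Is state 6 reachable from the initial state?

19 transition(s) survive guard evaluation.
depth 0: {0}
depth 1: {5}  total {0,5}
depth 2: {1,2}  total {0,1,2,5}
depth 3: {3,4}  total {0,1,2,3,4,5}
Reach set: {0,1,2,3,4,5}

Answer: UNREACHABLE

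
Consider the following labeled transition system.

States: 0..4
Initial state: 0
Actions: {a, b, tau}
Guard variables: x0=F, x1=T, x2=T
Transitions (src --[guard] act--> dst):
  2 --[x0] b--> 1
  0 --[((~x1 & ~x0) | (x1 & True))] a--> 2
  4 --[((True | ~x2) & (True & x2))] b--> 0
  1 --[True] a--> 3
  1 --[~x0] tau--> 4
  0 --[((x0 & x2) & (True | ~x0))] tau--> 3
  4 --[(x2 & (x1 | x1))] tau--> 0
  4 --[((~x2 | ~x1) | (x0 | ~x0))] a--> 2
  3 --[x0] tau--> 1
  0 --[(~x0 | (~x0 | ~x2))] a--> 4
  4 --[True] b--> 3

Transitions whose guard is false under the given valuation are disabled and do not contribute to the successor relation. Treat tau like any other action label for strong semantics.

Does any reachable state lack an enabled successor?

Answer: DEADLOCK at state 2

Trace:
Reachable = {0,2,3,4}
  0: a→2  a→4  [deg 2]
  2: ∅  [STUCK]
  3: ∅  [STUCK]
  4: a→2  b→0  b→3  tau→0  [deg 4]
trace reaching 2: a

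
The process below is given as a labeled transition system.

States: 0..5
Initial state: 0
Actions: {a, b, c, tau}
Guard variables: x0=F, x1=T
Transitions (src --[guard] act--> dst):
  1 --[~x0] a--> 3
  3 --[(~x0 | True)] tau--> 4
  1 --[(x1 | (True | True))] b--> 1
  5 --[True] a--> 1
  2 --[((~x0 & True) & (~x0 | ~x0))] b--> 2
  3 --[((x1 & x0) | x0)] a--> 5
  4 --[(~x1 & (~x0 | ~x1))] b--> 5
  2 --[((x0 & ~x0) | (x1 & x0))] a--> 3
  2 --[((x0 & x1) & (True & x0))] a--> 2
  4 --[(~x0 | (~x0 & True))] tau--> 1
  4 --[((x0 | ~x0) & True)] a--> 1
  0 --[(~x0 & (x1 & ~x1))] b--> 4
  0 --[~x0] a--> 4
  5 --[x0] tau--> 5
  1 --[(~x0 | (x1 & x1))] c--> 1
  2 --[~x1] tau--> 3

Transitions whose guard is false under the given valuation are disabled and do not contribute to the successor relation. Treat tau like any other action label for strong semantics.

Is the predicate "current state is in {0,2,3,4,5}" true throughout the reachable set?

Safe = {0,2,3,4,5}
Reach set: {0,1,3,4}
  0: ok
  1: outside
  3: ok
  4: ok
witness against invariant: a·tau → 1

Answer: INVARIANT VIOLATED at state 1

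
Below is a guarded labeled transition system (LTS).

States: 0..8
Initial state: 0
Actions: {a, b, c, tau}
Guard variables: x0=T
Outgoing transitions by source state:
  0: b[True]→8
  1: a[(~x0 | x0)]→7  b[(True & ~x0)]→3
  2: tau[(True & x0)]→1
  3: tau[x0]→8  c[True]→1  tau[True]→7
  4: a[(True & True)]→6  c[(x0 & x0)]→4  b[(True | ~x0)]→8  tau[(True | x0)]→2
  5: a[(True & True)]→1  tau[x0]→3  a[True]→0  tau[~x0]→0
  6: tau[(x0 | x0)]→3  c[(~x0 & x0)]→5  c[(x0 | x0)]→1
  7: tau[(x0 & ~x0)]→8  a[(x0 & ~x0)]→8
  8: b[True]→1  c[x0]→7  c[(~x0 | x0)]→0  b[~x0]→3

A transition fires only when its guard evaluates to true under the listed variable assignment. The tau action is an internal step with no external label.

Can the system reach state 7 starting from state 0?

18 transition(s) survive guard evaluation.
L0 = {0}
L1 = {8}  now seen {0,8}
L2 = {1,7}  now seen {0,1,7,8}
Reachable = {0,1,7,8}
witness 7: b·c

Answer: REACHABLE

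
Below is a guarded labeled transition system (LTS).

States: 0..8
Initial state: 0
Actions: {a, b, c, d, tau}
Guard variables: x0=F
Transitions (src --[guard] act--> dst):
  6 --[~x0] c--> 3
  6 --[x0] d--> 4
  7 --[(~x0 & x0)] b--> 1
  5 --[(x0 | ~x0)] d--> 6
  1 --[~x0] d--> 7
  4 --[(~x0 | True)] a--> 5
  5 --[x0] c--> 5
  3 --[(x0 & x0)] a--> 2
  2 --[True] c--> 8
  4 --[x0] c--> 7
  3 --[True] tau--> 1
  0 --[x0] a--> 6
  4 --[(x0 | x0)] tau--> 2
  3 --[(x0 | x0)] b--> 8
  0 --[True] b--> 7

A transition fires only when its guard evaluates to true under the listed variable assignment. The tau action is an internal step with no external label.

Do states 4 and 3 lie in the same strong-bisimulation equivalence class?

Answer: NOT BISIMILAR

Trace:
Bisimulation quotient by refinement:
  P[0] = {{0,1,2,3,4,5,6,7,8}}
  P[1] = {{0},{1,5},{2,6},{3},{4},{7,8}}
  P[2] = {{0},{1},{2},{3},{4},{5},{6},{7,8}}
8 equivalence class(es) (converged in 3)
[4]={4}  [3]={3}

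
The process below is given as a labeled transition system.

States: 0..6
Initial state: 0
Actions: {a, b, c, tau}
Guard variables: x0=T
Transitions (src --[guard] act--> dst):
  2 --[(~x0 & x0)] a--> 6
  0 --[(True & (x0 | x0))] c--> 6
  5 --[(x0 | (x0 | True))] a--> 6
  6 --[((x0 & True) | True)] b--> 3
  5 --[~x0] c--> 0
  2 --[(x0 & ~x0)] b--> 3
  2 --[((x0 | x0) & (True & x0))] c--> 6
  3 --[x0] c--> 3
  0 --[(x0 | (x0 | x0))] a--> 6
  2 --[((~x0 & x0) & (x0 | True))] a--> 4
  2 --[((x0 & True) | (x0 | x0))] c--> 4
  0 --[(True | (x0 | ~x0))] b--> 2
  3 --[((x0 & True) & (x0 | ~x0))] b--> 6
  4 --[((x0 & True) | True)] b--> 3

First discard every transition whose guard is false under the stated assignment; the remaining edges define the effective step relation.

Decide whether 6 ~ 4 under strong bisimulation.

Compute ~ classes (split until stable):
  π0 = {{0,1,2,3,4,5,6}}
  π1 = {{0},{1},{2},{3},{4,6},{5}}
6 equivalence class(es) (converged in 2)
class of 6: {4,6}; class of 4: {4,6}

Answer: BISIMILAR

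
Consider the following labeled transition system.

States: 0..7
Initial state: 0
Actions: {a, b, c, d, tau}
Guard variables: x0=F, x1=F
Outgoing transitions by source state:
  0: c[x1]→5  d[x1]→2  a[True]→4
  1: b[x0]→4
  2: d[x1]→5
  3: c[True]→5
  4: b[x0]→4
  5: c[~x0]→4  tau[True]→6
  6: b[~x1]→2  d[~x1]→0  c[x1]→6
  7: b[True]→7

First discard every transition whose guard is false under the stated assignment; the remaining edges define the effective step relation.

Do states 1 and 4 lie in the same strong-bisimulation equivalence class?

Answer: BISIMILAR

Analysis:
Compute ~ classes (split until stable):
  π0 = {{0,1,2,3,4,5,6,7}}
  π1 = {{0},{1,2,4},{3},{5},{6},{7}}
Fixed point at round 2; 6 class(es).
1∈{1,2,4}, 4∈{1,2,4}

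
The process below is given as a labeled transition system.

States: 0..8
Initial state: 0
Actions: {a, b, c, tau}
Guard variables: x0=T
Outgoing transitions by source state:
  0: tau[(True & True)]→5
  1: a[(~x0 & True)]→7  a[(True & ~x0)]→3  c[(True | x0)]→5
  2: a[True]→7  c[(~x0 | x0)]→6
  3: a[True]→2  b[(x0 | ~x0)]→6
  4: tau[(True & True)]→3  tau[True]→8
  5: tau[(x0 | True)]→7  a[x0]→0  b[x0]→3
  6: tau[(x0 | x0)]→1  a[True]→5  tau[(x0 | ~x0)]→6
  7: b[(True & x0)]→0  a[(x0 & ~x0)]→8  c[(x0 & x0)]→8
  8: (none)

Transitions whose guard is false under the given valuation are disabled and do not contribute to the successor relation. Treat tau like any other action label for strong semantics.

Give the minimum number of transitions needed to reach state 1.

BFS to 1:
  depth 0: {0}
  depth 1: {5}
  depth 2: {3,7}
  depth 3: {2,6,8}
  depth 4: {1}
depth(1)=4, e.g. tau·b·b·tau

Answer: 4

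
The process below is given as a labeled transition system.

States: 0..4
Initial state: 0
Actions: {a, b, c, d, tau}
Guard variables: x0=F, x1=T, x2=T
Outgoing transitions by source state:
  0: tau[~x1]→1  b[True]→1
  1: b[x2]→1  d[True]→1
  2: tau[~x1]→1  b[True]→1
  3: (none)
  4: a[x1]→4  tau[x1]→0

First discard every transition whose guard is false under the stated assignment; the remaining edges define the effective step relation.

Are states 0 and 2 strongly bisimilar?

Refine partition for ~:
  P[0] = {{0,1,2,3,4}}
  P[1] = {{0,2},{1},{3},{4}}
Fixed point at round 2; 4 class(es).
[0]={0,2}  [2]={0,2}

Answer: BISIMILAR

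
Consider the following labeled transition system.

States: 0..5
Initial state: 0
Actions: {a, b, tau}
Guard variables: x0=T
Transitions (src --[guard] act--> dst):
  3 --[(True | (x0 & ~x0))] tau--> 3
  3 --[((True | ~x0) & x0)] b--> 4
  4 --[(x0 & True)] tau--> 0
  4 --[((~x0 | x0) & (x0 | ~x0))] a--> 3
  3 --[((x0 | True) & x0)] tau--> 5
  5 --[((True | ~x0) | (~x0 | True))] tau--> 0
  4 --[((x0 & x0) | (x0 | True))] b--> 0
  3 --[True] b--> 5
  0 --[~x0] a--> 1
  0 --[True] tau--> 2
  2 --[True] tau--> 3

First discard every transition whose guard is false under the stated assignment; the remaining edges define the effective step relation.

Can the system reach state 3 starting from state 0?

After dropping false guards: 10 live edges.
L0 = {0}
L1 = {2}  total {0,2}
L2 = {3}  total {0,2,3}
L3 = {4,5}  total {0,2,3,4,5}
R = {0,2,3,4,5}
Path to 3: tau·tau

Answer: REACHABLE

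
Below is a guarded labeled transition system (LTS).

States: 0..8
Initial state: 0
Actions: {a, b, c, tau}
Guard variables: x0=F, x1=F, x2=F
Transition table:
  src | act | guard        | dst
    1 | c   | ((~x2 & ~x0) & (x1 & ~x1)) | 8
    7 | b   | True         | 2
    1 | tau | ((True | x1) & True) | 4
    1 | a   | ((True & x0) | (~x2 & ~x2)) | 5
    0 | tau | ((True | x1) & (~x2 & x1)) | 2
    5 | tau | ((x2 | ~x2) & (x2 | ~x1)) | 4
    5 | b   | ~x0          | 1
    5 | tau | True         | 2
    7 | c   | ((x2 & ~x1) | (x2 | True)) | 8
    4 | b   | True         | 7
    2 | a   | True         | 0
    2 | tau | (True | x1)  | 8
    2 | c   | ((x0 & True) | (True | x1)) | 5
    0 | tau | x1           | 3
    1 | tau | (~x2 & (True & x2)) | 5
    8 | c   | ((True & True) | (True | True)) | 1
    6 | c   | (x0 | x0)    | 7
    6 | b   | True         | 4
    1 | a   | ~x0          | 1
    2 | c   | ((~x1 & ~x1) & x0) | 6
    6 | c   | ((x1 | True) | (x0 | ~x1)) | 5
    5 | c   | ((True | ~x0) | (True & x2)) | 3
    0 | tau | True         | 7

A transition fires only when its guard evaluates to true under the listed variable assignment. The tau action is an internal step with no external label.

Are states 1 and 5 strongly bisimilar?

Compute ~ classes (split until stable):
  π0 = {{0,1,2,3,4,5,6,7,8}}
  π1 = {{0},{1},{2},{3},{4},{5},{6,7},{8}}
  π2 = {{0},{1},{2},{3},{4},{5},{6},{7},{8}}
Fixed point at round 3; 9 class(es).
[1]={1}  [5]={5}

Answer: NOT BISIMILAR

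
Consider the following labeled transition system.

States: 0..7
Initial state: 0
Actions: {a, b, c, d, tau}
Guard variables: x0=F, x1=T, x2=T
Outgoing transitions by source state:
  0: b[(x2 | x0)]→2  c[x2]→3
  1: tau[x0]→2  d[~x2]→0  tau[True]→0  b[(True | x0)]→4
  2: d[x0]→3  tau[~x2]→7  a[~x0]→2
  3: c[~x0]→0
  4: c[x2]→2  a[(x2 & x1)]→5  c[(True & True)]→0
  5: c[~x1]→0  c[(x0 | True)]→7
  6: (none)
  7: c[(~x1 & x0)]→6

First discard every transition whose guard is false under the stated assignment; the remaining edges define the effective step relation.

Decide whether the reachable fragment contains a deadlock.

Reach set: {0,2,3}
  0: b→2  c→3  [2 exit(s)]
  2: a→2  [1 exit(s)]
  3: c→0  [1 exit(s)]

Answer: DEADLOCK-FREE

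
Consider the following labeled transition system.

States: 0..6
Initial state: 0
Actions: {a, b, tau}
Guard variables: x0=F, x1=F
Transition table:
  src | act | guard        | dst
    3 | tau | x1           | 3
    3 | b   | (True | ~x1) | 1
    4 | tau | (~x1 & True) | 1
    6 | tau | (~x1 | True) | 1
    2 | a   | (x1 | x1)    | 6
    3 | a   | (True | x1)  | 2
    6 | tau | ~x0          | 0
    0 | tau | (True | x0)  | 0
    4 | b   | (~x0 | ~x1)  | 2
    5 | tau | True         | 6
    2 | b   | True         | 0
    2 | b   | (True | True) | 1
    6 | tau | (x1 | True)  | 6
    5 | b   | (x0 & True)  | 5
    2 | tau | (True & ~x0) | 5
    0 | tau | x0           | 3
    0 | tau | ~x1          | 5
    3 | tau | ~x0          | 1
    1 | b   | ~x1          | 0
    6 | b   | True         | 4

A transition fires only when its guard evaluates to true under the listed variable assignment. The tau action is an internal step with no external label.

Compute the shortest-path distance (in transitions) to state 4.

Breadth-first toward 4:
  Layer 0: {0}
  Layer 1: {5}
  Layer 2: {6}
  Layer 3: {1,4}
4 enters at depth 3; path tau·tau·b

Answer: 3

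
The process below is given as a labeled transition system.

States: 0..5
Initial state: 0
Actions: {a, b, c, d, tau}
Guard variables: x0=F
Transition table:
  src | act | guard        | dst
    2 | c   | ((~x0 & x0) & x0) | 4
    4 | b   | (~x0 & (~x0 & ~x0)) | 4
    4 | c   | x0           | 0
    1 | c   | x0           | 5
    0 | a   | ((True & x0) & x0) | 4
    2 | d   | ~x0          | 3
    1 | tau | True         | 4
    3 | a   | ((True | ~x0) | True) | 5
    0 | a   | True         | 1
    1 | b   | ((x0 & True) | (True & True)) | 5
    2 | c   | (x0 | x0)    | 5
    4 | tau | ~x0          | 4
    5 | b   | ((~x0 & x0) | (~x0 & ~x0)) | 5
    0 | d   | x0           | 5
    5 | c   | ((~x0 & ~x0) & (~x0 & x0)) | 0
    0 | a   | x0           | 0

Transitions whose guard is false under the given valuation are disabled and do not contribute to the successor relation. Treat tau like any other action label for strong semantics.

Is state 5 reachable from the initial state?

Answer: REACHABLE

Trace:
After dropping false guards: 8 live edges.
Layer 0: {0}
Layer 1: {1}  now seen {0,1}
Layer 2: {4,5}  now seen {0,1,4,5}
Reach set: {0,1,4,5}
Path to 5: a·b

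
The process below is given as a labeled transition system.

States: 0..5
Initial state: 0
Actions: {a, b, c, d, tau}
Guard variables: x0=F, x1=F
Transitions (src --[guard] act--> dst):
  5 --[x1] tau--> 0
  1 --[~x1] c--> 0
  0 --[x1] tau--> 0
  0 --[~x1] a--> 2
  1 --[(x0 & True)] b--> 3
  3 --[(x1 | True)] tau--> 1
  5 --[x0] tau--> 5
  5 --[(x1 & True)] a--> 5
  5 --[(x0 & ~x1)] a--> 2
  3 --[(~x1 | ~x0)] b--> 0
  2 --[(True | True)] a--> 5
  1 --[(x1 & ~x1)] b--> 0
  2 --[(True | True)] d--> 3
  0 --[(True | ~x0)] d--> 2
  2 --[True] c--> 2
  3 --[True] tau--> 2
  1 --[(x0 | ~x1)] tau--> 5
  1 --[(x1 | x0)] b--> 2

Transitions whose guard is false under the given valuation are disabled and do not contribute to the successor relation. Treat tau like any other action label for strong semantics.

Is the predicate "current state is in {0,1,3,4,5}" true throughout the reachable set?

Answer: INVARIANT VIOLATED at state 2

Working:
Allowed set {0,1,3,4,5}
Reachable = {0,1,2,3,5}
  0: safe
  1: safe
  2: outside
  3: safe
  5: safe
counterexample path to 2: a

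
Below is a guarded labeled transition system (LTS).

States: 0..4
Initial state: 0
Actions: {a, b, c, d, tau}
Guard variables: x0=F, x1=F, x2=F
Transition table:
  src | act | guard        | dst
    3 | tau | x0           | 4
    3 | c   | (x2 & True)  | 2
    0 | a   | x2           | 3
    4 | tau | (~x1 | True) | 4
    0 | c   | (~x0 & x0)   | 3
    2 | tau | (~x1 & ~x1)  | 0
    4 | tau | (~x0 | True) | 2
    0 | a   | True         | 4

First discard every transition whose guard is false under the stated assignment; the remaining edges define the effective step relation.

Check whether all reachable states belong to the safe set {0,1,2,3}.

Inv-set: {0,1,2,3}
Reach set: {0,2,4}
  0: ok
  2: ok
  4: outside
witness against invariant: a → 4

Answer: INVARIANT VIOLATED at state 4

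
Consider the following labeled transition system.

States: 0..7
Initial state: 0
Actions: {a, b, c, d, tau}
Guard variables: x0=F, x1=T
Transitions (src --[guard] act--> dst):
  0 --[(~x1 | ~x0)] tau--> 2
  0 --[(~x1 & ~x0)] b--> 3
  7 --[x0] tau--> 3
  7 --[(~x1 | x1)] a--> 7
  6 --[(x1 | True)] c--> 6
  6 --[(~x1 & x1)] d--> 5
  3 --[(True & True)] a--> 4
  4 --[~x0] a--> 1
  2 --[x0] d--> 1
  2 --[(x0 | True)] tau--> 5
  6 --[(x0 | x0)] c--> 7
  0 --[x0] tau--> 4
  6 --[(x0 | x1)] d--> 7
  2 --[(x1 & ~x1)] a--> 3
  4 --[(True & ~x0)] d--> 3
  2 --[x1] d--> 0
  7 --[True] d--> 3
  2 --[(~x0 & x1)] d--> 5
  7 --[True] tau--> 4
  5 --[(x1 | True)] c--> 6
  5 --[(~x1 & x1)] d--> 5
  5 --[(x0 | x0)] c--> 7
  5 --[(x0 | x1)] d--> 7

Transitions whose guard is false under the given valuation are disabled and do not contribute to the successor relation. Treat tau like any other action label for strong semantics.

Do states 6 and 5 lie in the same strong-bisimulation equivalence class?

Refine partition for ~:
  round 0: {{0,1,2,3,4,5,6,7}}
  round 1: {{0},{1},{2},{3},{4},{5,6},{7}}
stable after 2 split(s): 7 block(s)
[6]={5,6}  [5]={5,6}

Answer: BISIMILAR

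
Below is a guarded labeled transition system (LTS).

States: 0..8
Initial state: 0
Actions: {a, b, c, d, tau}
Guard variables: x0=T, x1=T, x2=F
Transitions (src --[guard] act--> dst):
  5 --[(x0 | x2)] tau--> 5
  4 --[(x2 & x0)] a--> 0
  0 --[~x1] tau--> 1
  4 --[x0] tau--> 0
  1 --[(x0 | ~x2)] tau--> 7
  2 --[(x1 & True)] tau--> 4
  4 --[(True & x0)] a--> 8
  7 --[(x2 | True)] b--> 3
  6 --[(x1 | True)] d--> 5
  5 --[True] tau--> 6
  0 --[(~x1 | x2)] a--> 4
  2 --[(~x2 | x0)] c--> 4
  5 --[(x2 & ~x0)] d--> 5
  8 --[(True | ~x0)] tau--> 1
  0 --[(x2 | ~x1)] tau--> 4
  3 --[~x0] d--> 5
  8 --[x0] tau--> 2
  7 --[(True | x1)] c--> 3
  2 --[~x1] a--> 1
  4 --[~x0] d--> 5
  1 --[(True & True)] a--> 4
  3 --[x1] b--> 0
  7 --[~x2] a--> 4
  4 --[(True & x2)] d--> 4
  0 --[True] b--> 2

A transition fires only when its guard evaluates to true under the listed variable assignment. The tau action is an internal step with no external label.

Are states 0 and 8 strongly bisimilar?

Compute ~ classes (split until stable):
  π0 = {{0,1,2,3,4,5,6,7,8}}
  π1 = {{0,3},{1,4},{2},{5,8},{6},{7}}
  π2 = {{0},{1},{2},{3},{4},{5},{6},{7},{8}}
Fixed point at round 3; 9 class(es).
[0]={0}  [8]={8}

Answer: NOT BISIMILAR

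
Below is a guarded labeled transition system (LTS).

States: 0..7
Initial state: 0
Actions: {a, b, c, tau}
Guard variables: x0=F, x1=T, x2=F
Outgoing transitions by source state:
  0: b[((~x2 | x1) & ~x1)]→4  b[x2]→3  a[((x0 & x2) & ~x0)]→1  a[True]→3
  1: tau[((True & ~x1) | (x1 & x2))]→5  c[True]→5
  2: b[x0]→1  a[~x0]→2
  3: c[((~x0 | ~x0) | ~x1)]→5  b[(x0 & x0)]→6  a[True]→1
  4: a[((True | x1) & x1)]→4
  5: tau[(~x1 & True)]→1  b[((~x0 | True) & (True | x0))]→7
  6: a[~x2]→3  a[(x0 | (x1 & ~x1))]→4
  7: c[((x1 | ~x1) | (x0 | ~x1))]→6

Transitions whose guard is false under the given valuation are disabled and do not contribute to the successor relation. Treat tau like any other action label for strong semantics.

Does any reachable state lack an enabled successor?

Answer: DEADLOCK-FREE

Working:
Reach set: {0,1,3,5,6,7}
  0: a→3  [1 exit(s)]
  1: c→5  [1 exit(s)]
  3: a→1  c→5  [2 exit(s)]
  5: b→7  [1 exit(s)]
  6: a→3  [1 exit(s)]
  7: c→6  [1 exit(s)]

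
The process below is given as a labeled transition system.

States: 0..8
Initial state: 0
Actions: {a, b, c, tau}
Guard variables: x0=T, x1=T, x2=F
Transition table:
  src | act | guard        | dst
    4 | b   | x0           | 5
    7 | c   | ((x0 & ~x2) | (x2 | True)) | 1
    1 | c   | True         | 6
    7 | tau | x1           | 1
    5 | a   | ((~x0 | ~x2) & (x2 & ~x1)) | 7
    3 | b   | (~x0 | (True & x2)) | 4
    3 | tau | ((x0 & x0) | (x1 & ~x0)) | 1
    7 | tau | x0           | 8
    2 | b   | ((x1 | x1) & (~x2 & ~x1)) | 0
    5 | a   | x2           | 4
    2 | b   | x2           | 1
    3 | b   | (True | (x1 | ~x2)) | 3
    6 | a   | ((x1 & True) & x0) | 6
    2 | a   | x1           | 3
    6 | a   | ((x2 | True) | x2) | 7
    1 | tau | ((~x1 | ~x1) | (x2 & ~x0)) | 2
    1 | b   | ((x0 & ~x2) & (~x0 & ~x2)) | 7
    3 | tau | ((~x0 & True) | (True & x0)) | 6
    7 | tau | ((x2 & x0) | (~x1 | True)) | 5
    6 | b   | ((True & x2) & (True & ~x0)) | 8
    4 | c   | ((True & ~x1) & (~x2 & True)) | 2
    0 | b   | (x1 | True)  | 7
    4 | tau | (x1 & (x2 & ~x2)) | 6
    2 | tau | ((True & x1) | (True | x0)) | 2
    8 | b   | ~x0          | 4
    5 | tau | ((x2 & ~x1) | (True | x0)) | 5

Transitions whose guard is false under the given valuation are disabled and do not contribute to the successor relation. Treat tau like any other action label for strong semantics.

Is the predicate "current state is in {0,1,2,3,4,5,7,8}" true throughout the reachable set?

Allowed set {0,1,2,3,4,5,7,8}
R = {0,1,5,6,7,8}
  0: ✓
  1: ✓
  5: ✓
  6: VIOLATES
  7: ✓
  8: ✓
reach 6 via b·c·c — violates

Answer: INVARIANT VIOLATED at state 6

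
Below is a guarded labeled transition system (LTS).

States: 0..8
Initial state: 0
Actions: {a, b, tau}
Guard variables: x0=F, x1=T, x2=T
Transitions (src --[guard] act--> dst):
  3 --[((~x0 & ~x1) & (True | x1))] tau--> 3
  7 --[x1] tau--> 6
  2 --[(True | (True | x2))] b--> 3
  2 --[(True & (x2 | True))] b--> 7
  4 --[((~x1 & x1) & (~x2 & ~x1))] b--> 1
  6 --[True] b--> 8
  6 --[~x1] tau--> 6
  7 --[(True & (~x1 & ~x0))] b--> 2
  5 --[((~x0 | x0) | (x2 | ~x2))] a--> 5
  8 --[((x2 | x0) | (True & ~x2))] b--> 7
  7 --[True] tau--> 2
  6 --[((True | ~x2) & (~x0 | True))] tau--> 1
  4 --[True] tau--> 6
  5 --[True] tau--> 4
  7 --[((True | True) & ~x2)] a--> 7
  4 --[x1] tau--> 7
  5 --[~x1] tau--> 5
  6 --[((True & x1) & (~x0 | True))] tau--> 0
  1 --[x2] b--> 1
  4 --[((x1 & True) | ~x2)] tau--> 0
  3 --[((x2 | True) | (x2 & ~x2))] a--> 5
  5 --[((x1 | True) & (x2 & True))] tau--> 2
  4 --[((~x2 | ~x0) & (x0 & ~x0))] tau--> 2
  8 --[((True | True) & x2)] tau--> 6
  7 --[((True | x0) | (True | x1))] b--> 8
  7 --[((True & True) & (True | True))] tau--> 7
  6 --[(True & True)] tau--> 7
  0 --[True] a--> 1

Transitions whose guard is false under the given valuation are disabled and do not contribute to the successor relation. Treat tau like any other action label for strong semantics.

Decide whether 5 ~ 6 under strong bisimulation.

Answer: NOT BISIMILAR

Working:
Compute ~ classes (split until stable):
  π0 = {{0,1,2,3,4,5,6,7,8}}
  π1 = {{0,3},{1,2},{4},{5},{6,7,8}}
  π2 = {{0},{1},{2},{3},{4},{5},{6},{7},{8}}
Fixed point at round 3; 9 class(es).
class of 5: {5}; class of 6: {6}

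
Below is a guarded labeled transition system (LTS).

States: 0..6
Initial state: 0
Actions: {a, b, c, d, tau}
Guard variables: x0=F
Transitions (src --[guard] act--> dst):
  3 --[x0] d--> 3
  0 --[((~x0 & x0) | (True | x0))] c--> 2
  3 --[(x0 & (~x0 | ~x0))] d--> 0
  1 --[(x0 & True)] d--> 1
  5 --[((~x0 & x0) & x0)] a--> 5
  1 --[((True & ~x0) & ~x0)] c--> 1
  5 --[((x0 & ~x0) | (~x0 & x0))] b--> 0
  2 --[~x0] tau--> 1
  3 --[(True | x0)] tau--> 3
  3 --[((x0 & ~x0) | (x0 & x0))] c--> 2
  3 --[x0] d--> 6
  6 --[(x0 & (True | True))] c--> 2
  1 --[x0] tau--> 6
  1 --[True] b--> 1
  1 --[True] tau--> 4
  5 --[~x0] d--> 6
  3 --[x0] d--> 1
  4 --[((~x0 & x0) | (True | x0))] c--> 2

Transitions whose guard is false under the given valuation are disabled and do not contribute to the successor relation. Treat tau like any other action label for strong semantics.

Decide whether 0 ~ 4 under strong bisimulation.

Answer: BISIMILAR

Analysis:
Bisimulation quotient by refinement:
  round 0: {{0,1,2,3,4,5,6}}
  round 1: {{0,4},{1},{2,3},{5},{6}}
  round 2: {{0,4},{1},{2},{3},{5},{6}}
stable after 3 split(s): 6 block(s)
0∈{0,4}, 4∈{0,4}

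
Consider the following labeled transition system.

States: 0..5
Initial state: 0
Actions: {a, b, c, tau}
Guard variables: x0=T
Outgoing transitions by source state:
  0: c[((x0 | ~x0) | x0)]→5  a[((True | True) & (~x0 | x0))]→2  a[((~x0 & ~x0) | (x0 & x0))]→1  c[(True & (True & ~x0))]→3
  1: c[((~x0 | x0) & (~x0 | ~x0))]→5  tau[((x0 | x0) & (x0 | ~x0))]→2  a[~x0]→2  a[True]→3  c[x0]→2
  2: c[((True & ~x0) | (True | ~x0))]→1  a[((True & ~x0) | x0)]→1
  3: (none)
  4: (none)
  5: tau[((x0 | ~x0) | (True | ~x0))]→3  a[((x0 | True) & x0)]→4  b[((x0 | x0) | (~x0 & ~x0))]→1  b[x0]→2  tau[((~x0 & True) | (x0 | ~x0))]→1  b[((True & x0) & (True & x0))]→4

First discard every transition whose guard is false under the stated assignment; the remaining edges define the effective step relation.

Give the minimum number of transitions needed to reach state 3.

Breadth-first toward 3:
  Layer 0: {0}
  Layer 1: {1,2,5}
  Layer 2: {3,4}
depth(3)=2, e.g. a·a

Answer: 2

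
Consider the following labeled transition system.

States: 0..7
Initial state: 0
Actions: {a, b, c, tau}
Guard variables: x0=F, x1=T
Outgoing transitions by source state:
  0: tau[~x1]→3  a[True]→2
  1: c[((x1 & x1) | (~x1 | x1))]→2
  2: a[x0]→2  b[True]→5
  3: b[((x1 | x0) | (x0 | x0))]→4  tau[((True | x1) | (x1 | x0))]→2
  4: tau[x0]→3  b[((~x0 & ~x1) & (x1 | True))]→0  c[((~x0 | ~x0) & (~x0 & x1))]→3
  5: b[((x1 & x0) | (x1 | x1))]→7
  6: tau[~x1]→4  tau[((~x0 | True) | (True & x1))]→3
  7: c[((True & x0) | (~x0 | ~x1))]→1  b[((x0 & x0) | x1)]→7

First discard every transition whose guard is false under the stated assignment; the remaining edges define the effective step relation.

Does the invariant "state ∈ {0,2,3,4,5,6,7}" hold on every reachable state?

Safe = {0,2,3,4,5,6,7}
Reach set: {0,1,2,5,7}
  0: safe
  1: outside
  2: safe
  5: safe
  7: safe
witness against invariant: a·b·b·c → 1

Answer: INVARIANT VIOLATED at state 1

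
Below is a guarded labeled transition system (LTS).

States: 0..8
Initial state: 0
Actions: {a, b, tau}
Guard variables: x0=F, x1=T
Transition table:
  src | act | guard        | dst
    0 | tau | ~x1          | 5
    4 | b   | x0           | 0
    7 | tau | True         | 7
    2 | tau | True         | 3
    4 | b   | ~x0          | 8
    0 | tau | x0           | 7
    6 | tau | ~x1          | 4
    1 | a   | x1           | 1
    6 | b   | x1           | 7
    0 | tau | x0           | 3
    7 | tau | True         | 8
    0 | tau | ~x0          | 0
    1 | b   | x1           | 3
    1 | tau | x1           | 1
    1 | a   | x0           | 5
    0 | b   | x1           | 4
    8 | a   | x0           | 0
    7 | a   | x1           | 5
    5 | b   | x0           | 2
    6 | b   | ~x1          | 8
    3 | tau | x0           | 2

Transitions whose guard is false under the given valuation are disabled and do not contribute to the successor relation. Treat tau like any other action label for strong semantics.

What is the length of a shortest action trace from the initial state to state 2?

Answer: UNREACHABLE

Analysis:
BFS to 2:
  Layer 0: {0}
  Layer 1: {4}
  Layer 2: {8}
2 never appears.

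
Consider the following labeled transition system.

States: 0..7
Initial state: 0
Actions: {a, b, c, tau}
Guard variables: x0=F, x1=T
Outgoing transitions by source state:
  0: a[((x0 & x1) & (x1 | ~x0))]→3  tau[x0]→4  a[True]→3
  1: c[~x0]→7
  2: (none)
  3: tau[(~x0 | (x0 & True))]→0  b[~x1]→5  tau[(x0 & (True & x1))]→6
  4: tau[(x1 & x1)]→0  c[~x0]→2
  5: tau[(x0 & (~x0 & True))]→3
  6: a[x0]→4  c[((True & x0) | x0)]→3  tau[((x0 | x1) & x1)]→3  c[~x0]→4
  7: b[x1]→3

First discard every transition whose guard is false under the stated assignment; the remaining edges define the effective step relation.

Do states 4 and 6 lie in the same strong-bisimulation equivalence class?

Bisimulation quotient by refinement:
  round 0: {{0,1,2,3,4,5,6,7}}
  round 1: {{0},{1},{2,5},{3},{4,6},{7}}
  round 2: {{0},{1},{2,5},{3},{4},{6},{7}}
7 equivalence class(es) (converged in 3)
class of 4: {4}; class of 6: {6}

Answer: NOT BISIMILAR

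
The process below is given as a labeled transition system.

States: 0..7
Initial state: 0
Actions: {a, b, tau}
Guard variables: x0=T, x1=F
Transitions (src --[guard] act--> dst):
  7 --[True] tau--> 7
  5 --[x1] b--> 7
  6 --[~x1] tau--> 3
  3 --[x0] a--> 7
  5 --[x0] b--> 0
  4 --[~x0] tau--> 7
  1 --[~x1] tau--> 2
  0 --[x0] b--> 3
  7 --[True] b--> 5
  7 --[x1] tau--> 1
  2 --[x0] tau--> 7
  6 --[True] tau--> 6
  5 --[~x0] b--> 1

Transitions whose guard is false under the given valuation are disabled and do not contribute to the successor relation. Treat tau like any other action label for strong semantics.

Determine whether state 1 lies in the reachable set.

Answer: UNREACHABLE

Analysis:
Guard filter leaves 9 enabled edge(s).
Layer 0: {0}
Layer 1: {3}  total {0,3}
Layer 2: {7}  total {0,3,7}
Layer 3: {5}  total {0,3,5,7}
Reach set: {0,3,5,7}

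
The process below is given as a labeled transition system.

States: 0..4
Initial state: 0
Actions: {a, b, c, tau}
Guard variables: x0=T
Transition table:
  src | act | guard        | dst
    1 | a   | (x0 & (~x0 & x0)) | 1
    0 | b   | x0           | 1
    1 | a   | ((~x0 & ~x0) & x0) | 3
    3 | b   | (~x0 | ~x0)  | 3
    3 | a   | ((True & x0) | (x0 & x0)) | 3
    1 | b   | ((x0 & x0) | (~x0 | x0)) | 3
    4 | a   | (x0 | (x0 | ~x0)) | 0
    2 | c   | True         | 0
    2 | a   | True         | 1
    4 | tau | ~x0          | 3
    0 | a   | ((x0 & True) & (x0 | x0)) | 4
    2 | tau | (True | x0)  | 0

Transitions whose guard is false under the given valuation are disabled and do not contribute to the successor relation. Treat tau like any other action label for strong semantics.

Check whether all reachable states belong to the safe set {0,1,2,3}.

Answer: INVARIANT VIOLATED at state 4

Analysis:
Safe = {0,1,2,3}
R = {0,1,3,4}
  0: safe
  1: safe
  3: safe
  4: VIOLATES
reach 4 via a — violates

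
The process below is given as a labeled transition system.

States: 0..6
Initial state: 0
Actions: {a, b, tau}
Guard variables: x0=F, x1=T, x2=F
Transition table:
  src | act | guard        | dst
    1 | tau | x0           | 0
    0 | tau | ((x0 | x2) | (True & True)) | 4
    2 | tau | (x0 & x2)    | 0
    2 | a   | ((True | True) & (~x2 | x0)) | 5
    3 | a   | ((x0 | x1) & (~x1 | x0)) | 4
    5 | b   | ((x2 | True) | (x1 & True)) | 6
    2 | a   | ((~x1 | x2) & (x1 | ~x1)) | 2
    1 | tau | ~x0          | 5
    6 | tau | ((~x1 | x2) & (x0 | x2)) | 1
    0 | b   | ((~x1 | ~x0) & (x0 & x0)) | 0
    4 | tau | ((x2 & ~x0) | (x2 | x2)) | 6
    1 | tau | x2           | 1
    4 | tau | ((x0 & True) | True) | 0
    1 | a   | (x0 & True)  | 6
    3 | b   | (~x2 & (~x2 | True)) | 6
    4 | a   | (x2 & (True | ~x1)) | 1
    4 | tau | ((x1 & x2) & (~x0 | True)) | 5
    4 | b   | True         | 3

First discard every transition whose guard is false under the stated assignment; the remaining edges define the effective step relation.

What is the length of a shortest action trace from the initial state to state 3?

Breadth-first toward 3:
  L0 = {0}
  L1 = {4}
  L2 = {3}
depth(3)=2, e.g. tau·b

Answer: 2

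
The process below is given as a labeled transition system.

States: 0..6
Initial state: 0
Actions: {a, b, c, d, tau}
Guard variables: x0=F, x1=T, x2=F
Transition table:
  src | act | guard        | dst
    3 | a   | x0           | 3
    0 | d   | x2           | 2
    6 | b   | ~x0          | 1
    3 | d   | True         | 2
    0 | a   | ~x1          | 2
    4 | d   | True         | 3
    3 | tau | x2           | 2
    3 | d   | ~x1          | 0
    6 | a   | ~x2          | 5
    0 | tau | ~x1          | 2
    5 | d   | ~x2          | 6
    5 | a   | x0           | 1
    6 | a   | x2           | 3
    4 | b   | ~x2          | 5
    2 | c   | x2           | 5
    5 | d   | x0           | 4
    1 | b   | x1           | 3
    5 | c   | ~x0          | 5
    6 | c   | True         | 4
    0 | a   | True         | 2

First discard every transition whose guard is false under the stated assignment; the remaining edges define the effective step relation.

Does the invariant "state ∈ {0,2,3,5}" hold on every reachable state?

Answer: INVARIANT HOLDS

Working:
Allowed set {0,2,3,5}
R = {0,2}
  0: ✓
  2: ✓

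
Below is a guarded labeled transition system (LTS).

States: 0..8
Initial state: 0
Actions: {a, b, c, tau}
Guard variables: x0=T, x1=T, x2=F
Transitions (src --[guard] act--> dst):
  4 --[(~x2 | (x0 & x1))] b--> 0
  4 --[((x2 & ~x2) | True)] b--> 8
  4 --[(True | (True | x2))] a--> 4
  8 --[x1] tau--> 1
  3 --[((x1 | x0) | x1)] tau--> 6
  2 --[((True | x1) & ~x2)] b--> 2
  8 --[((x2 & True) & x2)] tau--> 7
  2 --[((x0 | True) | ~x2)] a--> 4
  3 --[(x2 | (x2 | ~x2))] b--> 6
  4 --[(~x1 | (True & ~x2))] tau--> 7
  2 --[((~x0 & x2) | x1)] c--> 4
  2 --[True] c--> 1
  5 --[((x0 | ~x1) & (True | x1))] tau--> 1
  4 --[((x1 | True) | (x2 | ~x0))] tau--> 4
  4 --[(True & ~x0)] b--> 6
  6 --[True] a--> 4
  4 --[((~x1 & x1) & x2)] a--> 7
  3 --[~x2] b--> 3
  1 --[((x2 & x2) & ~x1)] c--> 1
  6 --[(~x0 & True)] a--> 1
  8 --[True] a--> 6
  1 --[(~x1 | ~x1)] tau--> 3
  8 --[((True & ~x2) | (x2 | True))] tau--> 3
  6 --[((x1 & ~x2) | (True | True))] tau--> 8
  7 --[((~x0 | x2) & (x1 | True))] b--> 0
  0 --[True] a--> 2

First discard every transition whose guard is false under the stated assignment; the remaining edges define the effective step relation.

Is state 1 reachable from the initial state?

Answer: REACHABLE

Analysis:
19 transition(s) survive guard evaluation.
L0 = {0}
L1 = {2}  now seen {0,2}
L2 = {1,4}  now seen {0,1,2,4}
L3 = {7,8}  now seen {0,1,2,4,7,8}
L4 = {3,6}  now seen {0,1,2,3,4,6,7,8}
R = {0,1,2,3,4,6,7,8}
Path to 1: a·c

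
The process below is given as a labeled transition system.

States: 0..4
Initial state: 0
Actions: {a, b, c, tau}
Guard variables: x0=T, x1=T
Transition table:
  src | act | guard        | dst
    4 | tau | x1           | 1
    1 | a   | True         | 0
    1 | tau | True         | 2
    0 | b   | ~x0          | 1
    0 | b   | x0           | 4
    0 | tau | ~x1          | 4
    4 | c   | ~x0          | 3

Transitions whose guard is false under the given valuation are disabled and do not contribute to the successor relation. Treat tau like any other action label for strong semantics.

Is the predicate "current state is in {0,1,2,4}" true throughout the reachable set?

Safe = {0,1,2,4}
Reachable = {0,1,2,4}
  0: ok
  1: ok
  2: ok
  4: ok

Answer: INVARIANT HOLDS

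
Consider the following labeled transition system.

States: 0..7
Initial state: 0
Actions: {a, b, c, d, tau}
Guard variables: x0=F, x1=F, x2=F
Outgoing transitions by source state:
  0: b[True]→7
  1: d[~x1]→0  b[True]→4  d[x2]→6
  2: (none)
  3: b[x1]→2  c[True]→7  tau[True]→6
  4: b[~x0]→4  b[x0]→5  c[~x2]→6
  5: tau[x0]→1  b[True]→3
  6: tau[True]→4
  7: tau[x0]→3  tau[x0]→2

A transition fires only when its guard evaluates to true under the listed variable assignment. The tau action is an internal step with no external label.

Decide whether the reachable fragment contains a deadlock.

R = {0,7}
  0: b→7  [1 out]
  7: ∅  [no exit]
Path to 7: b

Answer: DEADLOCK at state 7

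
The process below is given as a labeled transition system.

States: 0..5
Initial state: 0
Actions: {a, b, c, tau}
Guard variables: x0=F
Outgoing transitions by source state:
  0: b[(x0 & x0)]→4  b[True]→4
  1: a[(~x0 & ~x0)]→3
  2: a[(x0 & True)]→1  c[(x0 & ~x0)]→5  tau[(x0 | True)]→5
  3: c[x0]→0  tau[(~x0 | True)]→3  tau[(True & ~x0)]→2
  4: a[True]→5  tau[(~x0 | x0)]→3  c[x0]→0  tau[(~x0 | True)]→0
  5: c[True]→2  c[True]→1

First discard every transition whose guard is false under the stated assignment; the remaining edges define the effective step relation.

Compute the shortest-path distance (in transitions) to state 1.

Answer: 3

Analysis:
Breadth-first toward 1:
  Layer 0: {0}
  Layer 1: {4}
  Layer 2: {3,5}
  Layer 3: {1,2}
first hit 1 at d=3 via b·a·c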